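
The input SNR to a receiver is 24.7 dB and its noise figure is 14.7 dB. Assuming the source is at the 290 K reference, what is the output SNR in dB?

By definition F = SNR_in/SNR_out, so in dB: SNR_out = SNR_in − NF
SNR_out = 24.7 − 14.7 = 10.0 dB

10.0 dB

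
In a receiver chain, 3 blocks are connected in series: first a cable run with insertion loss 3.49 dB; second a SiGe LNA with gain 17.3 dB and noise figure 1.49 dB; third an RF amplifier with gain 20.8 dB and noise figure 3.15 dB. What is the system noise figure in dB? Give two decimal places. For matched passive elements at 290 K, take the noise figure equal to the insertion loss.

5.04 dB

Convert to linear (a loss of L dB is a gain of −L dB): F_i = 10^(NF_i/10), G_i = 10^(G_i,dB/10)
  Stage 1: F_1 = 10^(3.49/10) = 2.234, G_1 = 10^(−3.49/10) = 0.4477
  Stage 2: F_2 = 10^(1.49/10) = 1.409, G_2 = 10^(17.3/10) = 53.70
  Stage 3: F_3 = 10^(3.15/10) = 2.065, G_3 = 10^(20.8/10) = 120.2
Friis cascade:
  F = 2.234 + (1.409 − 1)/0.4477 + (2.065 − 1)/24.04 = 3.192
NF = 10 log₁₀(3.192) = 5.04 dB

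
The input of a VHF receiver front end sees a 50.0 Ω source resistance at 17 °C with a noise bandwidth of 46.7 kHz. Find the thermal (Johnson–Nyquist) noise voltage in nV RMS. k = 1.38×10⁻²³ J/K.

193 nV

T = 17 °C + 273.15 = 290.15 K
V_n = √(4kTRB)
4kTRB = 4 × 1.38×10⁻²³ × 290.15 × 5.00×10¹ × 4.67×10⁴ = 3.74×10⁻¹⁴ V²
V_n = √(3.74×10⁻¹⁴) = 1.93×10⁻⁷ V = 193 nV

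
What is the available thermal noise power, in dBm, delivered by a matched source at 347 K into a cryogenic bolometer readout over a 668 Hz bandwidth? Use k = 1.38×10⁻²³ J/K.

P_n = kTB = 1.38×10⁻²³ × 347 × 6.68×10² = 3.20×10⁻¹⁸ W
In dBm: 10 log₁₀(3.20×10⁻¹⁸ / 10⁻³) = −145.0 dBm

−145.0 dBm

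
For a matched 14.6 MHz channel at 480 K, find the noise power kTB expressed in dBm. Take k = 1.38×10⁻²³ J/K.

−100.1 dBm

P_n = kTB = 1.38×10⁻²³ × 480 × 1.46×10⁷ = 9.67×10⁻¹⁴ W
In dBm: 10 log₁₀(9.67×10⁻¹⁴ / 10⁻³) = −100.1 dBm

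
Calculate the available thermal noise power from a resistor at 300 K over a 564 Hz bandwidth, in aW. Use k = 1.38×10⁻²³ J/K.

P_n = kTB = 1.38×10⁻²³ × 300 × 5.64×10² = 2.33×10⁻¹⁸ W = 2.33 aW

2.33 aW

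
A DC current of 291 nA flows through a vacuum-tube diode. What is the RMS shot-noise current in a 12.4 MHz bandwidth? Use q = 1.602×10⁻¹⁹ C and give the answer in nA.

I_n = √(2qI·B)
2qI·B = 2 × 1.602×10⁻¹⁹ × 2.91×10⁻⁷ × 1.24×10⁷ = 1.16×10⁻¹⁸ A²
I_n = √(1.16×10⁻¹⁸) = 1.08×10⁻⁹ A = 1.08 nA

1.08 nA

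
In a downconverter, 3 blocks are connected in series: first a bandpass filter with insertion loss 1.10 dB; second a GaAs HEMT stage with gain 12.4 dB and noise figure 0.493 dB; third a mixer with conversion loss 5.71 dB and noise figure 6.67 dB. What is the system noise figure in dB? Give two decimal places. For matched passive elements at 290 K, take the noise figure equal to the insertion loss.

Convert to linear (a loss of L dB is a gain of −L dB): F_i = 10^(NF_i/10), G_i = 10^(G_i,dB/10)
  Stage 1: F_1 = 10^(1.10/10) = 1.288, G_1 = 10^(−1.10/10) = 0.7762
  Stage 2: F_2 = 10^(0.493/10) = 1.120, G_2 = 10^(12.4/10) = 17.38
  Stage 3: F_3 = 10^(6.67/10) = 4.645, G_3 = 10^(−5.71/10) = 0.2685
Friis cascade:
  F = 1.288 + (1.120 − 1)/0.7762 + (4.645 − 1)/13.49 = 1.713
NF = 10 log₁₀(1.713) = 2.34 dB

2.34 dB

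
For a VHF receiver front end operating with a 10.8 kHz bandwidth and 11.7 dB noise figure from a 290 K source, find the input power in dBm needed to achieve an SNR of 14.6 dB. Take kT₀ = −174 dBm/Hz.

Sensitivity = −174 + 10 log₁₀(B) + NF + SNR_min
= −174 + 40.33 + 11.7 + 14.6
= −107.37 dBm → −107.4 dBm

−107.4 dBm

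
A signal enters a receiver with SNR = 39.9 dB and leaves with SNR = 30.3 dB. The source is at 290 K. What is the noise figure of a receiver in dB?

9.6 dB

NF (dB) = SNR_in(dB) − SNR_out(dB) when the source is at T₀
NF = 39.9 − 30.3 = 9.6 dB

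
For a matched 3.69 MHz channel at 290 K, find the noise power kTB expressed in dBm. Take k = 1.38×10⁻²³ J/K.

P_n = kTB = 1.38×10⁻²³ × 290 × 3.69×10⁶ = 1.48×10⁻¹⁴ W
In dBm: 10 log₁₀(1.48×10⁻¹⁴ / 10⁻³) = −108.3 dBm

−108.3 dBm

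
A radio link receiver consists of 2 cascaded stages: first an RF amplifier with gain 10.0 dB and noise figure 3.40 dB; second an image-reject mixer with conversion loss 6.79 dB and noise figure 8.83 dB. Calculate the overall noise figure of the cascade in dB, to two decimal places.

Convert to linear (a loss of L dB is a gain of −L dB): F_i = 10^(NF_i/10), G_i = 10^(G_i,dB/10)
  Stage 1: F_1 = 10^(3.40/10) = 2.188, G_1 = 10^(10.0/10) = 10.00
  Stage 2: F_2 = 10^(8.83/10) = 7.638, G_2 = 10^(−6.79/10) = 0.2094
Friis cascade:
  F = 2.188 + (7.638 − 1)/10.00 = 2.852
NF = 10 log₁₀(2.852) = 4.55 dB

4.55 dB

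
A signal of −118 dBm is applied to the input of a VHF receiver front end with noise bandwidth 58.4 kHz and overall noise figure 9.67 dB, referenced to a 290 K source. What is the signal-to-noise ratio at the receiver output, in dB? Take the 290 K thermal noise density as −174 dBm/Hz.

−1.3 dB

Noise floor: N = −174 + 10 log₁₀(B) + NF
10 log₁₀(5.84×10⁴) = 47.66 dB
N = −174 + 47.66 + 9.67 = −116.67 dBm
SNR = P_sig − N = −118 − (−116.67) = −1.33 dB → −1.3 dB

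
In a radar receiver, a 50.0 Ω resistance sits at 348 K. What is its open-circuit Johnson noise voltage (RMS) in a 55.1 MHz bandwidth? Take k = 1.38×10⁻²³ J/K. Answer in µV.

7.27 µV

V_n = √(4kTRB)
4kTRB = 4 × 1.38×10⁻²³ × 348 × 5.00×10¹ × 5.51×10⁷ = 5.29×10⁻¹¹ V²
V_n = √(5.29×10⁻¹¹) = 7.27×10⁻⁶ V = 7.27 µV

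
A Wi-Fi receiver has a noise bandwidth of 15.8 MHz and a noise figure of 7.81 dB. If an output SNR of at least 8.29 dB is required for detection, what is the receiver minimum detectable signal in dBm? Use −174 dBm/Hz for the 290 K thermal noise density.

−85.9 dBm

Sensitivity = −174 + 10 log₁₀(B) + NF + SNR_min
= −174 + 71.99 + 7.81 + 8.29
= −85.91 dBm → −85.9 dBm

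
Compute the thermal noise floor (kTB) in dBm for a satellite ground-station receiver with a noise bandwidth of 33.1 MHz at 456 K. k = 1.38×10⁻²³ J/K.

−96.8 dBm

P_n = kTB = 1.38×10⁻²³ × 456 × 3.31×10⁷ = 2.08×10⁻¹³ W
In dBm: 10 log₁₀(2.08×10⁻¹³ / 10⁻³) = −96.8 dBm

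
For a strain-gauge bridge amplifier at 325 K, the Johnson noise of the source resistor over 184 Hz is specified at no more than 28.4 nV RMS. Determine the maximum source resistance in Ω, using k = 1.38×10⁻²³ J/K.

Johnson–Nyquist: V_n = √(4kTRB) ⇒ R = V_n² / (4kTB)
4kTB = 4 × 1.38×10⁻²³ × 325 × 1.84×10² = 3.30×10⁻¹⁸
R = (2.84×10⁻⁸)² / 3.30×10⁻¹⁸ = 2.44×10² Ω = 244 Ω

244 Ω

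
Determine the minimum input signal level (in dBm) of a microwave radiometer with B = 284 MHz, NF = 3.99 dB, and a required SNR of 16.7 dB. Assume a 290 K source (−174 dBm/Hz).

Sensitivity = −174 + 10 log₁₀(B) + NF + SNR_min
= −174 + 84.53 + 3.99 + 16.7
= −68.78 dBm → −68.8 dBm

−68.8 dBm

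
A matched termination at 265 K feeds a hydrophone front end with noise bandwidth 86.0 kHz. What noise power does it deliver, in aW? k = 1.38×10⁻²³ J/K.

315 aW

P_n = kTB = 1.38×10⁻²³ × 265 × 8.60×10⁴ = 3.15×10⁻¹⁶ W = 315 aW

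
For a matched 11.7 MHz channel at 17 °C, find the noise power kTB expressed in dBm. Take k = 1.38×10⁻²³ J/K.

−103.3 dBm

T = 17 °C + 273.15 = 290.15 K
P_n = kTB = 1.38×10⁻²³ × 290.15 × 1.17×10⁷ = 4.68×10⁻¹⁴ W
In dBm: 10 log₁₀(4.68×10⁻¹⁴ / 10⁻³) = −103.3 dBm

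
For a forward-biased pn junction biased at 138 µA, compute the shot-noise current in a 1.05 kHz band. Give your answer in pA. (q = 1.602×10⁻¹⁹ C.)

I_n = √(2qI·B)
2qI·B = 2 × 1.602×10⁻¹⁹ × 1.38×10⁻⁴ × 1.05×10³ = 4.64×10⁻²⁰ A²
I_n = √(4.64×10⁻²⁰) = 2.15×10⁻¹⁰ A = 215 pA

215 pA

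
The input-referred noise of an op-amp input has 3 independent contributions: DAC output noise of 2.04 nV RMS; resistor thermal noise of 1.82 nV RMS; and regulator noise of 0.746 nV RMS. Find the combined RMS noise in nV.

Uncorrelated sources add in power (mean-square): V_tot = √(ΣV_i²)
V_tot = √[(2.04×10⁻⁹)² + (1.82×10⁻⁹)² + (7.46×10⁻¹⁰)²] = 2.83×10⁻⁹ V = 2.83 nV

2.83 nV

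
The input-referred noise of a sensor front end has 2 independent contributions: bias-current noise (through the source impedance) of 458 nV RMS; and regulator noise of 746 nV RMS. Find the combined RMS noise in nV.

Uncorrelated sources add in power (mean-square): V_tot = √(ΣV_i²)
V_tot = √[(4.58×10⁻⁷)² + (7.46×10⁻⁷)²] = 8.75×10⁻⁷ V = 875 nV

875 nV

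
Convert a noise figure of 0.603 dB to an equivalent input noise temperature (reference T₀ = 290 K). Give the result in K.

F = 10^(0.603/10) = 1.14895
T_e = (F − 1)·T₀ = (1.14895 − 1) × 290 = 43.2 K

43.2 K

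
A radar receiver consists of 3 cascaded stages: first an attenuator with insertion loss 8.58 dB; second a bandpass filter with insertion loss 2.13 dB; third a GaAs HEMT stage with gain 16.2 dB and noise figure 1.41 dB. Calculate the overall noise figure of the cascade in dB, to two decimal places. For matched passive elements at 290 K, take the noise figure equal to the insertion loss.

12.12 dB

Convert to linear (a loss of L dB is a gain of −L dB): F_i = 10^(NF_i/10), G_i = 10^(G_i,dB/10)
  Stage 1: F_1 = 10^(8.58/10) = 7.211, G_1 = 10^(−8.58/10) = 0.1387
  Stage 2: F_2 = 10^(2.13/10) = 1.633, G_2 = 10^(−2.13/10) = 0.6124
  Stage 3: F_3 = 10^(1.41/10) = 1.384, G_3 = 10^(16.2/10) = 41.69
Friis cascade:
  F = 7.211 + (1.633 − 1)/0.1387 + (1.384 − 1)/0.08492 = 16.29
NF = 10 log₁₀(16.29) = 12.12 dB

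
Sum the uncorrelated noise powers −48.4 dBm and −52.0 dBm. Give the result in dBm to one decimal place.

Convert to linear, add, convert back:
P₁ = 1.45×10⁻⁸ W, P₂ = 6.31×10⁻⁹ W
P_tot = 2.08×10⁻⁸ W → 10 log₁₀(P_tot / 10⁻³) = −46.8 dBm

−46.8 dBm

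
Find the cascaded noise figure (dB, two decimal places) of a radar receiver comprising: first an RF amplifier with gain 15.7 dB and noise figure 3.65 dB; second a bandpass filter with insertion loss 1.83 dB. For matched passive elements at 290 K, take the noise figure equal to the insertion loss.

Convert to linear (a loss of L dB is a gain of −L dB): F_i = 10^(NF_i/10), G_i = 10^(G_i,dB/10)
  Stage 1: F_1 = 10^(3.65/10) = 2.317, G_1 = 10^(15.7/10) = 37.15
  Stage 2: F_2 = 10^(1.83/10) = 1.524, G_2 = 10^(−1.83/10) = 0.6561
Friis cascade:
  F = 2.317 + (1.524 − 1)/37.15 = 2.331
NF = 10 log₁₀(2.331) = 3.68 dB

3.68 dB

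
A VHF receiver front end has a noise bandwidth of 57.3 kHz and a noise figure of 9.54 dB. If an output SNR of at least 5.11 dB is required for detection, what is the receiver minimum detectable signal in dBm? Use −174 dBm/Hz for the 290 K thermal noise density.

−111.8 dBm

Sensitivity = −174 + 10 log₁₀(B) + NF + SNR_min
= −174 + 47.58 + 9.54 + 5.11
= −111.77 dBm → −111.8 dBm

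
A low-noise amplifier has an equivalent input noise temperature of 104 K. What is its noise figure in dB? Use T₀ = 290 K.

F = 1 + T_e/T₀ = 1 + 104/290 = 1.35862
NF = 10 log₁₀(1.35862) = 1.33 dB

1.33 dB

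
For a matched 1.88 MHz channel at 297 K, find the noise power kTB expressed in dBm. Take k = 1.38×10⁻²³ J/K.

P_n = kTB = 1.38×10⁻²³ × 297 × 1.88×10⁶ = 7.71×10⁻¹⁵ W
In dBm: 10 log₁₀(7.71×10⁻¹⁵ / 10⁻³) = −111.1 dBm

−111.1 dBm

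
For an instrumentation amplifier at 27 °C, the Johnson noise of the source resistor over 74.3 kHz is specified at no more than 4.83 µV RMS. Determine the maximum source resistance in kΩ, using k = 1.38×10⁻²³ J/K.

19.0 kΩ

T = 27 °C + 273.15 = 300.15 K
Johnson–Nyquist: V_n = √(4kTRB) ⇒ R = V_n² / (4kTB)
4kTB = 4 × 1.38×10⁻²³ × 300.15 × 7.43×10⁴ = 1.23×10⁻¹⁵
R = (4.83×10⁻⁶)² / 1.23×10⁻¹⁵ = 1.90×10⁴ Ω = 19.0 kΩ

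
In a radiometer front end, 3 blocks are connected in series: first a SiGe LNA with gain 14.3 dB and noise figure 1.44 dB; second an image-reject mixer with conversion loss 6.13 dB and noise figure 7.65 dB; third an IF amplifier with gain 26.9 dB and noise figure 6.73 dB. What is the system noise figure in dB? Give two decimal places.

Convert to linear (a loss of L dB is a gain of −L dB): F_i = 10^(NF_i/10), G_i = 10^(G_i,dB/10)
  Stage 1: F_1 = 10^(1.44/10) = 1.393, G_1 = 10^(14.3/10) = 26.92
  Stage 2: F_2 = 10^(7.65/10) = 5.821, G_2 = 10^(−6.13/10) = 0.2438
  Stage 3: F_3 = 10^(6.73/10) = 4.710, G_3 = 10^(26.9/10) = 489.8
Friis cascade:
  F = 1.393 + (5.821 − 1)/26.92 + (4.710 − 1)/6.561 = 2.138
NF = 10 log₁₀(2.138) = 3.30 dB

3.30 dB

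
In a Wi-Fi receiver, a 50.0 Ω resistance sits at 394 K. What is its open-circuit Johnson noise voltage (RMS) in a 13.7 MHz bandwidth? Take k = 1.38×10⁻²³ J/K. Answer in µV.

V_n = √(4kTRB)
4kTRB = 4 × 1.38×10⁻²³ × 394 × 5.00×10¹ × 1.37×10⁷ = 1.49×10⁻¹¹ V²
V_n = √(1.49×10⁻¹¹) = 3.86×10⁻⁶ V = 3.86 µV

3.86 µV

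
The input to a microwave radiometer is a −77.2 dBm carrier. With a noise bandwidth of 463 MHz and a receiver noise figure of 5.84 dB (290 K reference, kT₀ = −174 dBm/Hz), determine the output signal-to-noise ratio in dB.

4.3 dB

Noise floor: N = −174 + 10 log₁₀(B) + NF
10 log₁₀(4.63×10⁸) = 86.66 dB
N = −174 + 86.66 + 5.84 = −81.50 dBm
SNR = P_sig − N = −77.2 − (−81.50) = 4.30 dB → 4.3 dB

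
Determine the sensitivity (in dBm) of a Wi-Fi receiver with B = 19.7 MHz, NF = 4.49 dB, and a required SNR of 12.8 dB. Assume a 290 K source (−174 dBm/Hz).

−83.8 dBm

Sensitivity = −174 + 10 log₁₀(B) + NF + SNR_min
= −174 + 72.94 + 4.49 + 12.8
= −83.77 dBm → −83.8 dBm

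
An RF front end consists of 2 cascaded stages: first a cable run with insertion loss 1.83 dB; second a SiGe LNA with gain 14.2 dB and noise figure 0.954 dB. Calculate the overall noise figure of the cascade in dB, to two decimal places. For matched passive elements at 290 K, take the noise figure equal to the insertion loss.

2.78 dB

Convert to linear (a loss of L dB is a gain of −L dB): F_i = 10^(NF_i/10), G_i = 10^(G_i,dB/10)
  Stage 1: F_1 = 10^(1.83/10) = 1.524, G_1 = 10^(−1.83/10) = 0.6561
  Stage 2: F_2 = 10^(0.954/10) = 1.246, G_2 = 10^(14.2/10) = 26.30
Friis cascade:
  F = 1.524 + (1.246 − 1)/0.6561 = 1.898
NF = 10 log₁₀(1.898) = 2.78 dB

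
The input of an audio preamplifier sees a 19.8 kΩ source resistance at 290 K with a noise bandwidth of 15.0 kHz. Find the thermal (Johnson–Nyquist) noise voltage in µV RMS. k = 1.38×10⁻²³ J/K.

2.18 µV

V_n = √(4kTRB)
4kTRB = 4 × 1.38×10⁻²³ × 290 × 1.98×10⁴ × 1.50×10⁴ = 4.75×10⁻¹² V²
V_n = √(4.75×10⁻¹²) = 2.18×10⁻⁶ V = 2.18 µV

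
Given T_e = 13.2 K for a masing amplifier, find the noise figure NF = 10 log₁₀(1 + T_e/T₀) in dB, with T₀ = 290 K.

0.193 dB

F = 1 + T_e/T₀ = 1 + 13.2/290 = 1.04552
NF = 10 log₁₀(1.04552) = 0.193 dB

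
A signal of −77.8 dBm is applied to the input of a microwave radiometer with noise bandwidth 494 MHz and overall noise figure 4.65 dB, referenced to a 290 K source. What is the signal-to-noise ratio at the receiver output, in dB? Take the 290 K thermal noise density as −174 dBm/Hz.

Noise floor: N = −174 + 10 log₁₀(B) + NF
10 log₁₀(4.94×10⁸) = 86.94 dB
N = −174 + 86.94 + 4.65 = −82.41 dBm
SNR = P_sig − N = −77.8 − (−82.41) = 4.61 dB → 4.6 dB

4.6 dB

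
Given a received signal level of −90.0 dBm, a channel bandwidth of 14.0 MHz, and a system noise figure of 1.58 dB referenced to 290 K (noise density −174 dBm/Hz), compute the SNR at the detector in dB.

11.0 dB

Noise floor: N = −174 + 10 log₁₀(B) + NF
10 log₁₀(1.40×10⁷) = 71.46 dB
N = −174 + 71.46 + 1.58 = −100.96 dBm
SNR = P_sig − N = −90.0 − (−100.96) = 10.96 dB → 11.0 dB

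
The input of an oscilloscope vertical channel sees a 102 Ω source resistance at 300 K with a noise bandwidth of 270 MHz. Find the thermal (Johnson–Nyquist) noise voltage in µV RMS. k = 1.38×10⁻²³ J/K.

21.4 µV

V_n = √(4kTRB)
4kTRB = 4 × 1.38×10⁻²³ × 300 × 1.02×10² × 2.70×10⁸ = 4.56×10⁻¹⁰ V²
V_n = √(4.56×10⁻¹⁰) = 2.14×10⁻⁵ V = 21.4 µV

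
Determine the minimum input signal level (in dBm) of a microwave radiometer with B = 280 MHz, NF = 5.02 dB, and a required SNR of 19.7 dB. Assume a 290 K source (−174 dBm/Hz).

Sensitivity = −174 + 10 log₁₀(B) + NF + SNR_min
= −174 + 84.47 + 5.02 + 19.7
= −64.81 dBm → −64.8 dBm

−64.8 dBm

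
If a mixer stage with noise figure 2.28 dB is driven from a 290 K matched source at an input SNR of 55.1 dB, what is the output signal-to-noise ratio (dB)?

By definition F = SNR_in/SNR_out, so in dB: SNR_out = SNR_in − NF
SNR_out = 55.1 − 2.28 = 52.82 dB

52.82 dB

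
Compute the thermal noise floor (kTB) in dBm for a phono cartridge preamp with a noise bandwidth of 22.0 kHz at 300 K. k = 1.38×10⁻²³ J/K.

−130.4 dBm

P_n = kTB = 1.38×10⁻²³ × 300 × 2.20×10⁴ = 9.11×10⁻¹⁷ W
In dBm: 10 log₁₀(9.11×10⁻¹⁷ / 10⁻³) = −130.4 dBm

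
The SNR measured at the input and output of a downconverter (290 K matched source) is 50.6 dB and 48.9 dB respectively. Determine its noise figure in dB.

1.7 dB

NF (dB) = SNR_in(dB) − SNR_out(dB) when the source is at T₀
NF = 50.6 − 48.9 = 1.7 dB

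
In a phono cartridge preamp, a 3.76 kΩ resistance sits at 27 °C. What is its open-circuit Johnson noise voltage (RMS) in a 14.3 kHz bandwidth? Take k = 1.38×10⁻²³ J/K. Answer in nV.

944 nV

T = 27 °C + 273.15 = 300.15 K
V_n = √(4kTRB)
4kTRB = 4 × 1.38×10⁻²³ × 300.15 × 3.76×10³ × 1.43×10⁴ = 8.91×10⁻¹³ V²
V_n = √(8.91×10⁻¹³) = 9.44×10⁻⁷ V = 944 nV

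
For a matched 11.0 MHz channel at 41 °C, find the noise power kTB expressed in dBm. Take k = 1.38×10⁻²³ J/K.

T = 41 °C + 273.15 = 314.15 K
P_n = kTB = 1.38×10⁻²³ × 314.15 × 1.10×10⁷ = 4.77×10⁻¹⁴ W
In dBm: 10 log₁₀(4.77×10⁻¹⁴ / 10⁻³) = −103.2 dBm

−103.2 dBm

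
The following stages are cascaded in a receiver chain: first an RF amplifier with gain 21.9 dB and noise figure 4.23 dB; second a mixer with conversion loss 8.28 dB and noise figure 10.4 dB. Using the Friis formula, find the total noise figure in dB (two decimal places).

4.33 dB

Convert to linear (a loss of L dB is a gain of −L dB): F_i = 10^(NF_i/10), G_i = 10^(G_i,dB/10)
  Stage 1: F_1 = 10^(4.23/10) = 2.649, G_1 = 10^(21.9/10) = 154.9
  Stage 2: F_2 = 10^(10.4/10) = 10.96, G_2 = 10^(−8.28/10) = 0.1486
Friis cascade:
  F = 2.649 + (10.96 − 1)/154.9 = 2.713
NF = 10 log₁₀(2.713) = 4.33 dB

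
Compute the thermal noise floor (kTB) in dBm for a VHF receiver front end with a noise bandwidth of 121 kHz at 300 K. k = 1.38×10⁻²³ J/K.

−123.0 dBm

P_n = kTB = 1.38×10⁻²³ × 300 × 1.21×10⁵ = 5.01×10⁻¹⁶ W
In dBm: 10 log₁₀(5.01×10⁻¹⁶ / 10⁻³) = −123.0 dBm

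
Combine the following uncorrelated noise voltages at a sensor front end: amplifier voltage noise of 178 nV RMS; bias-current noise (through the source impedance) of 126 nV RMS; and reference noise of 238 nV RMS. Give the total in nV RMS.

Uncorrelated sources add in power (mean-square): V_tot = √(ΣV_i²)
V_tot = √[(1.78×10⁻⁷)² + (1.26×10⁻⁷)² + (2.38×10⁻⁷)²] = 3.23×10⁻⁷ V = 323 nV

323 nV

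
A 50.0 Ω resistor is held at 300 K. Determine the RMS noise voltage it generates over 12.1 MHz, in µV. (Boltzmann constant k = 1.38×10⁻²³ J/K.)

V_n = √(4kTRB)
4kTRB = 4 × 1.38×10⁻²³ × 300 × 5.00×10¹ × 1.21×10⁷ = 1.00×10⁻¹¹ V²
V_n = √(1.00×10⁻¹¹) = 3.17×10⁻⁶ V = 3.17 µV

3.17 µV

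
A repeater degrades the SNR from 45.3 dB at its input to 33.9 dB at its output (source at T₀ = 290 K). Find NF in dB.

NF (dB) = SNR_in(dB) − SNR_out(dB) when the source is at T₀
NF = 45.3 − 33.9 = 11.4 dB

11.4 dB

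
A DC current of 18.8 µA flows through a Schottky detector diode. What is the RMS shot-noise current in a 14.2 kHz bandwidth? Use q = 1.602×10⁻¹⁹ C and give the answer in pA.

I_n = √(2qI·B)
2qI·B = 2 × 1.602×10⁻¹⁹ × 1.88×10⁻⁵ × 1.42×10⁴ = 8.55×10⁻²⁰ A²
I_n = √(8.55×10⁻²⁰) = 2.92×10⁻¹⁰ A = 292 pA

292 pA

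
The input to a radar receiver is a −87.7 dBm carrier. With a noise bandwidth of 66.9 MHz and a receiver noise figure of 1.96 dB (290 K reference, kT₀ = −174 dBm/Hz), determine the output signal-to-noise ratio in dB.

Noise floor: N = −174 + 10 log₁₀(B) + NF
10 log₁₀(6.69×10⁷) = 78.25 dB
N = −174 + 78.25 + 1.96 = −93.79 dBm
SNR = P_sig − N = −87.7 − (−93.79) = 6.09 dB → 6.1 dB

6.1 dB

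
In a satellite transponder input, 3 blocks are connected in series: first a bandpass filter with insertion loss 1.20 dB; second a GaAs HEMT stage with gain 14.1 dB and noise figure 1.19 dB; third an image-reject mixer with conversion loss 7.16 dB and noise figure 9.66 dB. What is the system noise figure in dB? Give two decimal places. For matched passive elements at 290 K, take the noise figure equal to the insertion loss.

Convert to linear (a loss of L dB is a gain of −L dB): F_i = 10^(NF_i/10), G_i = 10^(G_i,dB/10)
  Stage 1: F_1 = 10^(1.20/10) = 1.318, G_1 = 10^(−1.20/10) = 0.7586
  Stage 2: F_2 = 10^(1.19/10) = 1.315, G_2 = 10^(14.1/10) = 25.70
  Stage 3: F_3 = 10^(9.66/10) = 9.247, G_3 = 10^(−7.16/10) = 0.1923
Friis cascade:
  F = 1.318 + (1.315 − 1)/0.7586 + (9.247 − 1)/19.50 = 2.157
NF = 10 log₁₀(2.157) = 3.34 dB

3.34 dB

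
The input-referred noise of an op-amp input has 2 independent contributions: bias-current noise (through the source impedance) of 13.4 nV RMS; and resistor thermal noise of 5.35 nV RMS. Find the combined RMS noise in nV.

14.4 nV

Uncorrelated sources add in power (mean-square): V_tot = √(ΣV_i²)
V_tot = √[(1.34×10⁻⁸)² + (5.35×10⁻⁹)²] = 1.44×10⁻⁸ V = 14.4 nV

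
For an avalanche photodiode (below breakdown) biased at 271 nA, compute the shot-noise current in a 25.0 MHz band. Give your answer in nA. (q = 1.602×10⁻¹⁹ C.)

I_n = √(2qI·B)
2qI·B = 2 × 1.602×10⁻¹⁹ × 2.71×10⁻⁷ × 2.50×10⁷ = 2.17×10⁻¹⁸ A²
I_n = √(2.17×10⁻¹⁸) = 1.47×10⁻⁹ A = 1.47 nA

1.47 nA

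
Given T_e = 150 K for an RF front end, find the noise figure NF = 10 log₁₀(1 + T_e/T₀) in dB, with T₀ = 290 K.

1.81 dB

F = 1 + T_e/T₀ = 1 + 150/290 = 1.51724
NF = 10 log₁₀(1.51724) = 1.81 dB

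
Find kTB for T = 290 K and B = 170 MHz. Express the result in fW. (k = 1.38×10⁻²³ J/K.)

P_n = kTB = 1.38×10⁻²³ × 290 × 1.70×10⁸ = 6.80×10⁻¹³ W = 680 fW

680 fW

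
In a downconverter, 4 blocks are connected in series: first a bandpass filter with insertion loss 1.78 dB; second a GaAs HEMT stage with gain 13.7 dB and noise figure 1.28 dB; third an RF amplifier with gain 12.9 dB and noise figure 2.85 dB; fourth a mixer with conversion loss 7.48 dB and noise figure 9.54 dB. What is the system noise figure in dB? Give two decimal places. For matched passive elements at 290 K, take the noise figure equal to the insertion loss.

3.24 dB

Convert to linear (a loss of L dB is a gain of −L dB): F_i = 10^(NF_i/10), G_i = 10^(G_i,dB/10)
  Stage 1: F_1 = 10^(1.78/10) = 1.507, G_1 = 10^(−1.78/10) = 0.6637
  Stage 2: F_2 = 10^(1.28/10) = 1.343, G_2 = 10^(13.7/10) = 23.44
  Stage 3: F_3 = 10^(2.85/10) = 1.928, G_3 = 10^(12.9/10) = 19.50
  Stage 4: F_4 = 10^(9.54/10) = 8.995, G_4 = 10^(−7.48/10) = 0.1786
Friis cascade:
  F = 1.507 + (1.343 − 1)/0.6637 + (1.928 − 1)/15.56 + (8.995 − 1)/303.4 = 2.109
NF = 10 log₁₀(2.109) = 3.24 dB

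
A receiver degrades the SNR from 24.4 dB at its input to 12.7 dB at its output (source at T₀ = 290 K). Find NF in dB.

NF (dB) = SNR_in(dB) − SNR_out(dB) when the source is at T₀
NF = 24.4 − 12.7 = 11.7 dB

11.7 dB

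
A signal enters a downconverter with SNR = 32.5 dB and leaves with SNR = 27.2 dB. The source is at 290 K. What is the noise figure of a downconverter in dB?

5.3 dB

NF (dB) = SNR_in(dB) − SNR_out(dB) when the source is at T₀
NF = 32.5 − 27.2 = 5.3 dB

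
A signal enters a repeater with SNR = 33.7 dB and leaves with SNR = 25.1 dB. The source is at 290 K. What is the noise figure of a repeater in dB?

NF (dB) = SNR_in(dB) − SNR_out(dB) when the source is at T₀
NF = 33.7 − 25.1 = 8.6 dB

8.6 dB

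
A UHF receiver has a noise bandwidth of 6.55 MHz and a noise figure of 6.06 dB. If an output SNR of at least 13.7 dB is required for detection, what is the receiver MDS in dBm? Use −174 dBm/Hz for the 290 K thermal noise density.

Sensitivity = −174 + 10 log₁₀(B) + NF + SNR_min
= −174 + 68.16 + 6.06 + 13.7
= −86.08 dBm → −86.1 dBm

−86.1 dBm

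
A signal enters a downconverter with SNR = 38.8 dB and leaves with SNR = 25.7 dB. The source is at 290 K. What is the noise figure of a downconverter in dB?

13.1 dB

NF (dB) = SNR_in(dB) − SNR_out(dB) when the source is at T₀
NF = 38.8 − 25.7 = 13.1 dB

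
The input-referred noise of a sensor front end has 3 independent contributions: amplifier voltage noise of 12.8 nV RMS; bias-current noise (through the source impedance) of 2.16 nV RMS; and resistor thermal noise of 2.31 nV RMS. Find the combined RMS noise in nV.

13.2 nV

Uncorrelated sources add in power (mean-square): V_tot = √(ΣV_i²)
V_tot = √[(1.28×10⁻⁸)² + (2.16×10⁻⁹)² + (2.31×10⁻⁹)²] = 1.32×10⁻⁸ V = 13.2 nV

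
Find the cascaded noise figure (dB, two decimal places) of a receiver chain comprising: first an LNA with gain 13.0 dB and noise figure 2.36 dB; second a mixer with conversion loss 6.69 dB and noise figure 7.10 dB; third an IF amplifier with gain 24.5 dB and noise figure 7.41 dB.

Convert to linear (a loss of L dB is a gain of −L dB): F_i = 10^(NF_i/10), G_i = 10^(G_i,dB/10)
  Stage 1: F_1 = 10^(2.36/10) = 1.722, G_1 = 10^(13.0/10) = 19.95
  Stage 2: F_2 = 10^(7.10/10) = 5.129, G_2 = 10^(−6.69/10) = 0.2143
  Stage 3: F_3 = 10^(7.41/10) = 5.508, G_3 = 10^(24.5/10) = 281.8
Friis cascade:
  F = 1.722 + (5.129 − 1)/19.95 + (5.508 − 1)/4.276 = 2.983
NF = 10 log₁₀(2.983) = 4.75 dB

4.75 dB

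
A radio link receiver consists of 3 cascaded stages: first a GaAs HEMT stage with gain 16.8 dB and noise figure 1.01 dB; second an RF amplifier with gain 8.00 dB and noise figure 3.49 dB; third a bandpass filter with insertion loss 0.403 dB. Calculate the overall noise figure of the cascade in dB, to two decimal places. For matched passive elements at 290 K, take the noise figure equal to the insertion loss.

1.10 dB

Convert to linear (a loss of L dB is a gain of −L dB): F_i = 10^(NF_i/10), G_i = 10^(G_i,dB/10)
  Stage 1: F_1 = 10^(1.01/10) = 1.262, G_1 = 10^(16.8/10) = 47.86
  Stage 2: F_2 = 10^(3.49/10) = 2.234, G_2 = 10^(8.00/10) = 6.310
  Stage 3: F_3 = 10^(0.403/10) = 1.097, G_3 = 10^(−0.403/10) = 0.9114
Friis cascade:
  F = 1.262 + (2.234 − 1)/47.86 + (1.097 − 1)/302.0 = 1.288
NF = 10 log₁₀(1.288) = 1.10 dB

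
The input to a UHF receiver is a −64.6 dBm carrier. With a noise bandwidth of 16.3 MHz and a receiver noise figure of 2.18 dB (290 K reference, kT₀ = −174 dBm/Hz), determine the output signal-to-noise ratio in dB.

35.1 dB

Noise floor: N = −174 + 10 log₁₀(B) + NF
10 log₁₀(1.63×10⁷) = 72.12 dB
N = −174 + 72.12 + 2.18 = −99.70 dBm
SNR = P_sig − N = −64.6 − (−99.70) = 35.10 dB → 35.1 dB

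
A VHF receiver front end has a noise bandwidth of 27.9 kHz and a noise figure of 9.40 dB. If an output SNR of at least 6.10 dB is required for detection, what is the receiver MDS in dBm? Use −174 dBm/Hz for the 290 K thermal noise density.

Sensitivity = −174 + 10 log₁₀(B) + NF + SNR_min
= −174 + 44.46 + 9.40 + 6.10
= −114.04 dBm → −114.0 dBm

−114.0 dBm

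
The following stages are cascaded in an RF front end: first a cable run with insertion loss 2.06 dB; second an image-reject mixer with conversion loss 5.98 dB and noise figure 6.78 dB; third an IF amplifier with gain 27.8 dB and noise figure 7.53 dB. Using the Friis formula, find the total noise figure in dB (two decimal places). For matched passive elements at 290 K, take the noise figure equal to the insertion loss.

Convert to linear (a loss of L dB is a gain of −L dB): F_i = 10^(NF_i/10), G_i = 10^(G_i,dB/10)
  Stage 1: F_1 = 10^(2.06/10) = 1.607, G_1 = 10^(−2.06/10) = 0.6223
  Stage 2: F_2 = 10^(6.78/10) = 4.764, G_2 = 10^(−5.98/10) = 0.2523
  Stage 3: F_3 = 10^(7.53/10) = 5.662, G_3 = 10^(27.8/10) = 602.6
Friis cascade:
  F = 1.607 + (4.764 − 1)/0.6223 + (5.662 − 1)/0.1570 = 37.35
NF = 10 log₁₀(37.35) = 15.72 dB

15.72 dB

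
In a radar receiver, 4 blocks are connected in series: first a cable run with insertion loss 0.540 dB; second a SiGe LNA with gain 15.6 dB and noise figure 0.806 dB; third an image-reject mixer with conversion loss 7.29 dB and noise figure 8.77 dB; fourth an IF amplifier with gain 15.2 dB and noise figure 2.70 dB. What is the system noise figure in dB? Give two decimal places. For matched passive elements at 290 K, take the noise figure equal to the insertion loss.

Convert to linear (a loss of L dB is a gain of −L dB): F_i = 10^(NF_i/10), G_i = 10^(G_i,dB/10)
  Stage 1: F_1 = 10^(0.540/10) = 1.132, G_1 = 10^(−0.540/10) = 0.8831
  Stage 2: F_2 = 10^(0.806/10) = 1.204, G_2 = 10^(15.6/10) = 36.31
  Stage 3: F_3 = 10^(8.77/10) = 7.534, G_3 = 10^(−7.29/10) = 0.1866
  Stage 4: F_4 = 10^(2.70/10) = 1.862, G_4 = 10^(15.2/10) = 33.11
Friis cascade:
  F = 1.132 + (1.204 − 1)/0.8831 + (7.534 − 1)/32.06 + (1.862 − 1)/5.984 = 1.711
NF = 10 log₁₀(1.711) = 2.33 dB

2.33 dB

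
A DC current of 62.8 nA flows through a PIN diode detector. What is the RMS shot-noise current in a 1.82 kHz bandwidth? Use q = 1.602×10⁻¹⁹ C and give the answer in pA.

6.05 pA

I_n = √(2qI·B)
2qI·B = 2 × 1.602×10⁻¹⁹ × 6.28×10⁻⁸ × 1.82×10³ = 3.66×10⁻²³ A²
I_n = √(3.66×10⁻²³) = 6.05×10⁻¹² A = 6.05 pA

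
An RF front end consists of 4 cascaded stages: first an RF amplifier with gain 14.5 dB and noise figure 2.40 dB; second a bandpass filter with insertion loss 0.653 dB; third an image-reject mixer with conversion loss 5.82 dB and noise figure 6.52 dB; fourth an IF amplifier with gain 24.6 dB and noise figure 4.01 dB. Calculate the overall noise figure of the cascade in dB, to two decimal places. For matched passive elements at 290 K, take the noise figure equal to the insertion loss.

Convert to linear (a loss of L dB is a gain of −L dB): F_i = 10^(NF_i/10), G_i = 10^(G_i,dB/10)
  Stage 1: F_1 = 10^(2.40/10) = 1.738, G_1 = 10^(14.5/10) = 28.18
  Stage 2: F_2 = 10^(0.653/10) = 1.162, G_2 = 10^(−0.653/10) = 0.8604
  Stage 3: F_3 = 10^(6.52/10) = 4.487, G_3 = 10^(−5.82/10) = 0.2618
  Stage 4: F_4 = 10^(4.01/10) = 2.518, G_4 = 10^(24.6/10) = 288.4
Friis cascade:
  F = 1.738 + (1.162 − 1)/28.18 + (4.487 − 1)/24.25 + (2.518 − 1)/6.349 = 2.126
NF = 10 log₁₀(2.126) = 3.28 dB

3.28 dB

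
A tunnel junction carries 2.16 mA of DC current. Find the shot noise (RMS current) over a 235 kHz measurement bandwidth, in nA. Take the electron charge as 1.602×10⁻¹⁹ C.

12.8 nA

I_n = √(2qI·B)
2qI·B = 2 × 1.602×10⁻¹⁹ × 2.16×10⁻³ × 2.35×10⁵ = 1.63×10⁻¹⁶ A²
I_n = √(1.63×10⁻¹⁶) = 1.28×10⁻⁸ A = 12.8 nA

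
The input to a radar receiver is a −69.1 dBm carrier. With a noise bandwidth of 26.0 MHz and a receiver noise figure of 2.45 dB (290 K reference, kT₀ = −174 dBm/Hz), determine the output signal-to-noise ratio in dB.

Noise floor: N = −174 + 10 log₁₀(B) + NF
10 log₁₀(2.60×10⁷) = 74.15 dB
N = −174 + 74.15 + 2.45 = −97.40 dBm
SNR = P_sig − N = −69.1 − (−97.40) = 28.30 dB → 28.3 dB

28.3 dB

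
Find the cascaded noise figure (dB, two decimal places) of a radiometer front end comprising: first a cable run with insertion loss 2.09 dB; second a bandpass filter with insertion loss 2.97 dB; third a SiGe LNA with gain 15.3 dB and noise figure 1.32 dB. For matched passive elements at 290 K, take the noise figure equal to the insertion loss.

Convert to linear (a loss of L dB is a gain of −L dB): F_i = 10^(NF_i/10), G_i = 10^(G_i,dB/10)
  Stage 1: F_1 = 10^(2.09/10) = 1.618, G_1 = 10^(−2.09/10) = 0.6180
  Stage 2: F_2 = 10^(2.97/10) = 1.982, G_2 = 10^(−2.97/10) = 0.5047
  Stage 3: F_3 = 10^(1.32/10) = 1.355, G_3 = 10^(15.3/10) = 33.88
Friis cascade:
  F = 1.618 + (1.982 − 1)/0.6180 + (1.355 − 1)/0.3119 = 4.345
NF = 10 log₁₀(4.345) = 6.38 dB

6.38 dB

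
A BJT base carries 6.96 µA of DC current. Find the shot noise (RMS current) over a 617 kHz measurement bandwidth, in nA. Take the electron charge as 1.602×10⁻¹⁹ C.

1.17 nA

I_n = √(2qI·B)
2qI·B = 2 × 1.602×10⁻¹⁹ × 6.96×10⁻⁶ × 6.17×10⁵ = 1.38×10⁻¹⁸ A²
I_n = √(1.38×10⁻¹⁸) = 1.17×10⁻⁹ A = 1.17 nA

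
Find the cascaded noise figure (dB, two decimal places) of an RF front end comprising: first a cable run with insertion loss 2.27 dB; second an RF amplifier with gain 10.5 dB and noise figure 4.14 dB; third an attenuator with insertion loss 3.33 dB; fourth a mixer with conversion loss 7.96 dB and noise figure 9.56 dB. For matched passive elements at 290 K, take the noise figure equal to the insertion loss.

8.54 dB

Convert to linear (a loss of L dB is a gain of −L dB): F_i = 10^(NF_i/10), G_i = 10^(G_i,dB/10)
  Stage 1: F_1 = 10^(2.27/10) = 1.687, G_1 = 10^(−2.27/10) = 0.5929
  Stage 2: F_2 = 10^(4.14/10) = 2.594, G_2 = 10^(10.5/10) = 11.22
  Stage 3: F_3 = 10^(3.33/10) = 2.153, G_3 = 10^(−3.33/10) = 0.4645
  Stage 4: F_4 = 10^(9.56/10) = 9.036, G_4 = 10^(−7.96/10) = 0.1600
Friis cascade:
  F = 1.687 + (2.594 − 1)/0.5929 + (2.153 − 1)/6.653 + (9.036 − 1)/3.090 = 7.149
NF = 10 log₁₀(7.149) = 8.54 dB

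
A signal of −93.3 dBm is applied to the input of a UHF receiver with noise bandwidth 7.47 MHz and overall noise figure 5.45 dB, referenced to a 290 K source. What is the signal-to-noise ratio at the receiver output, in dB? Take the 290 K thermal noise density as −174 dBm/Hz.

6.5 dB

Noise floor: N = −174 + 10 log₁₀(B) + NF
10 log₁₀(7.47×10⁶) = 68.73 dB
N = −174 + 68.73 + 5.45 = −99.82 dBm
SNR = P_sig − N = −93.3 − (−99.82) = 6.52 dB → 6.5 dB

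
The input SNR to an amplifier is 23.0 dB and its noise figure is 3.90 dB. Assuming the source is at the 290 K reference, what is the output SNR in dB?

19.10 dB

By definition F = SNR_in/SNR_out, so in dB: SNR_out = SNR_in − NF
SNR_out = 23.0 − 3.90 = 19.10 dB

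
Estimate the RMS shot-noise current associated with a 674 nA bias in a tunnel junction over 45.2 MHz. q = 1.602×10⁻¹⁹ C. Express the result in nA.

3.12 nA

I_n = √(2qI·B)
2qI·B = 2 × 1.602×10⁻¹⁹ × 6.74×10⁻⁷ × 4.52×10⁷ = 9.76×10⁻¹⁸ A²
I_n = √(9.76×10⁻¹⁸) = 3.12×10⁻⁹ A = 3.12 nA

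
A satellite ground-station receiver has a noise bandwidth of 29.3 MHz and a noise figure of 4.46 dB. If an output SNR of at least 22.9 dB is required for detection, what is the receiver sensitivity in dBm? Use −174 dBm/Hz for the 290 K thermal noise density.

−72.0 dBm

Sensitivity = −174 + 10 log₁₀(B) + NF + SNR_min
= −174 + 74.67 + 4.46 + 22.9
= −71.97 dBm → −72.0 dBm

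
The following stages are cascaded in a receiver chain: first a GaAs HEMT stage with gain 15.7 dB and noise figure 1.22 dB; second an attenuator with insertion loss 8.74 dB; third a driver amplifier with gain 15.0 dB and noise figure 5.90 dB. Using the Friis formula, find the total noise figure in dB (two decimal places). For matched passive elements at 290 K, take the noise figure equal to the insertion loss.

Convert to linear (a loss of L dB is a gain of −L dB): F_i = 10^(NF_i/10), G_i = 10^(G_i,dB/10)
  Stage 1: F_1 = 10^(1.22/10) = 1.324, G_1 = 10^(15.7/10) = 37.15
  Stage 2: F_2 = 10^(8.74/10) = 7.482, G_2 = 10^(−8.74/10) = 0.1337
  Stage 3: F_3 = 10^(5.90/10) = 3.890, G_3 = 10^(15.0/10) = 31.62
Friis cascade:
  F = 1.324 + (7.482 − 1)/37.15 + (3.890 − 1)/4.966 = 2.081
NF = 10 log₁₀(2.081) = 3.18 dB

3.18 dB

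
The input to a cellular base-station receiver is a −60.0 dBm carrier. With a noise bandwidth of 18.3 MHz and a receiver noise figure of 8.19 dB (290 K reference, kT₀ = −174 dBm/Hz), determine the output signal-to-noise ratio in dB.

Noise floor: N = −174 + 10 log₁₀(B) + NF
10 log₁₀(1.83×10⁷) = 72.62 dB
N = −174 + 72.62 + 8.19 = −93.19 dBm
SNR = P_sig − N = −60.0 − (−93.19) = 33.19 dB → 33.2 dB

33.2 dB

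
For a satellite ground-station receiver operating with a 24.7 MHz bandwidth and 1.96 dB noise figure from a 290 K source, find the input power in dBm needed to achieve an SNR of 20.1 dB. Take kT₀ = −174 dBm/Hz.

Sensitivity = −174 + 10 log₁₀(B) + NF + SNR_min
= −174 + 73.93 + 1.96 + 20.1
= −78.01 dBm → −78.0 dBm

−78.0 dBm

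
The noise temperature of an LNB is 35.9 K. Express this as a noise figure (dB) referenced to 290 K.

0.507 dB

F = 1 + T_e/T₀ = 1 + 35.9/290 = 1.12379
NF = 10 log₁₀(1.12379) = 0.507 dB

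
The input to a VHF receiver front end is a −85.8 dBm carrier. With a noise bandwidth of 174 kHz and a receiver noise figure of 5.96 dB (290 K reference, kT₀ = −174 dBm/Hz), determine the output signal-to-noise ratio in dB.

Noise floor: N = −174 + 10 log₁₀(B) + NF
10 log₁₀(1.74×10⁵) = 52.41 dB
N = −174 + 52.41 + 5.96 = −115.63 dBm
SNR = P_sig − N = −85.8 − (−115.63) = 29.83 dB → 29.8 dB

29.8 dB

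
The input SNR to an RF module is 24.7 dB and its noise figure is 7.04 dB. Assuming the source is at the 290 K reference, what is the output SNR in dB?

By definition F = SNR_in/SNR_out, so in dB: SNR_out = SNR_in − NF
SNR_out = 24.7 − 7.04 = 17.66 dB

17.66 dB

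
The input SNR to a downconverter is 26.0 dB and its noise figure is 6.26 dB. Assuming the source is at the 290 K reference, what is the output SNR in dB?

By definition F = SNR_in/SNR_out, so in dB: SNR_out = SNR_in − NF
SNR_out = 26.0 − 6.26 = 19.74 dB

19.74 dB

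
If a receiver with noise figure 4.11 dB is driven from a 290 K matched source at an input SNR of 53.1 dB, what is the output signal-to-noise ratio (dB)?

By definition F = SNR_in/SNR_out, so in dB: SNR_out = SNR_in − NF
SNR_out = 53.1 − 4.11 = 48.99 dB

48.99 dB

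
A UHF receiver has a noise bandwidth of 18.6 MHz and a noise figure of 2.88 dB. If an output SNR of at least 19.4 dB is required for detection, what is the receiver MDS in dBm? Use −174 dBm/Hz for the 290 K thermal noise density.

−79.0 dBm

Sensitivity = −174 + 10 log₁₀(B) + NF + SNR_min
= −174 + 72.7 + 2.88 + 19.4
= −79.02 dBm → −79.0 dBm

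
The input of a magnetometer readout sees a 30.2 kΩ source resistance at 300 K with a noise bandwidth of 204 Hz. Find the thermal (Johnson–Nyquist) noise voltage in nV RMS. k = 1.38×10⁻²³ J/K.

319 nV

V_n = √(4kTRB)
4kTRB = 4 × 1.38×10⁻²³ × 300 × 3.02×10⁴ × 2.04×10² = 1.02×10⁻¹³ V²
V_n = √(1.02×10⁻¹³) = 3.19×10⁻⁷ V = 319 nV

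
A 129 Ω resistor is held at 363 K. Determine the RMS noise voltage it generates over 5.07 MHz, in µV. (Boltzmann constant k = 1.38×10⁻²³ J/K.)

3.62 µV

V_n = √(4kTRB)
4kTRB = 4 × 1.38×10⁻²³ × 363 × 1.29×10² × 5.07×10⁶ = 1.31×10⁻¹¹ V²
V_n = √(1.31×10⁻¹¹) = 3.62×10⁻⁶ V = 3.62 µV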